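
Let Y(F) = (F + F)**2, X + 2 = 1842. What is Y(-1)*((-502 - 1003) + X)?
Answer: 1340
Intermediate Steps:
X = 1840 (X = -2 + 1842 = 1840)
Y(F) = 4*F**2 (Y(F) = (2*F)**2 = 4*F**2)
Y(-1)*((-502 - 1003) + X) = (4*(-1)**2)*((-502 - 1003) + 1840) = (4*1)*(-1505 + 1840) = 4*335 = 1340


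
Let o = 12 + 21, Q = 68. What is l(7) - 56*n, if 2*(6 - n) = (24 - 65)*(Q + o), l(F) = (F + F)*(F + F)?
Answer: -116088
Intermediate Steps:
o = 33
l(F) = 4*F**2 (l(F) = (2*F)*(2*F) = 4*F**2)
n = 4153/2 (n = 6 - (24 - 65)*(68 + 33)/2 = 6 - (-41)*101/2 = 6 - 1/2*(-4141) = 6 + 4141/2 = 4153/2 ≈ 2076.5)
l(7) - 56*n = 4*7**2 - 56*4153/2 = 4*49 - 116284 = 196 - 116284 = -116088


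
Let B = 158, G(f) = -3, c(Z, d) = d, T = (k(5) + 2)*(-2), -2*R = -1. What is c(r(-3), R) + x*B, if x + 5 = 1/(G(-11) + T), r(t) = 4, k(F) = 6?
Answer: -30317/38 ≈ -797.82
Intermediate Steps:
R = ½ (R = -½*(-1) = ½ ≈ 0.50000)
T = -16 (T = (6 + 2)*(-2) = 8*(-2) = -16)
x = -96/19 (x = -5 + 1/(-3 - 16) = -5 + 1/(-19) = -5 - 1/19 = -96/19 ≈ -5.0526)
c(r(-3), R) + x*B = ½ - 96/19*158 = ½ - 15168/19 = -30317/38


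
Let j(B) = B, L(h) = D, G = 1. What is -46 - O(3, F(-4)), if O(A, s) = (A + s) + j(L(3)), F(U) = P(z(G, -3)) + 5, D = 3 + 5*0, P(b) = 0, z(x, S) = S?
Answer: -57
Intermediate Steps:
D = 3 (D = 3 + 0 = 3)
L(h) = 3
F(U) = 5 (F(U) = 0 + 5 = 5)
O(A, s) = 3 + A + s (O(A, s) = (A + s) + 3 = 3 + A + s)
-46 - O(3, F(-4)) = -46 - (3 + 3 + 5) = -46 - 1*11 = -46 - 11 = -57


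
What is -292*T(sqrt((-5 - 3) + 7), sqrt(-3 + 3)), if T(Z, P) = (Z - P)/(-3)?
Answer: 292*I/3 ≈ 97.333*I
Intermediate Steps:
T(Z, P) = -Z/3 + P/3 (T(Z, P) = (Z - P)*(-1/3) = -Z/3 + P/3)
-292*T(sqrt((-5 - 3) + 7), sqrt(-3 + 3)) = -292*(-sqrt((-5 - 3) + 7)/3 + sqrt(-3 + 3)/3) = -292*(-sqrt(-8 + 7)/3 + sqrt(0)/3) = -292*(-I/3 + (1/3)*0) = -292*(-I/3 + 0) = -(-292)*I/3 = 292*I/3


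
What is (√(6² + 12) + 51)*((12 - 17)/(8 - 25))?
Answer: 15 + 20*√3/17 ≈ 17.038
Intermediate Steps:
(√(6² + 12) + 51)*((12 - 17)/(8 - 25)) = (√(36 + 12) + 51)*(-5/(-17)) = (√48 + 51)*(-5*(-1/17)) = (4*√3 + 51)*(5/17) = (51 + 4*√3)*(5/17) = 15 + 20*√3/17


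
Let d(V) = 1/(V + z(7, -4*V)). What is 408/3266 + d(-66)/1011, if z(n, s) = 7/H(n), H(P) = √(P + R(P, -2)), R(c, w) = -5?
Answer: 595492072/4767430823 - 7*√2/8758293 ≈ 0.12491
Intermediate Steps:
H(P) = √(-5 + P) (H(P) = √(P - 5) = √(-5 + P))
z(n, s) = 7/√(-5 + n) (z(n, s) = 7/(√(-5 + n)) = 7/√(-5 + n))
d(V) = 1/(V + 7*√2/2) (d(V) = 1/(V + 7/√(-5 + 7)) = 1/(V + 7/√2) = 1/(V + 7*(√2/2)) = 1/(V + 7*√2/2))
408/3266 + d(-66)/1011 = 408/3266 + (2/(2*(-66) + 7*√2))/1011 = 408*(1/3266) + (2/(-132 + 7*√2))*(1/1011) = 204/1633 + 2/(1011*(-132 + 7*√2))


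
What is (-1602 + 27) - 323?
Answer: -1898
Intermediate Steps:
(-1602 + 27) - 323 = -1575 - 323 = -1898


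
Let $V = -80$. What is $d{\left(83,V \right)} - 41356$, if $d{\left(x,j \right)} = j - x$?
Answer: $-41519$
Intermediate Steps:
$d{\left(83,V \right)} - 41356 = \left(-80 - 83\right) - 41356 = -163 - 41356 = -41519$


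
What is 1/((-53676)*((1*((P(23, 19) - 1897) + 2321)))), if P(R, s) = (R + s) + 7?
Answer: -1/25388748 ≈ -3.9388e-8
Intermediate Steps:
P(R, s) = 7 + R + s
1/((-53676)*((1*((P(23, 19) - 1897) + 2321)))) = 1/((-53676)*((1*(((7 + 23 + 19) - 1897) + 2321)))) = -1/(53676*((49 - 1897) + 2321)) = -1/(53676*(-1848 + 2321)) = -1/(53676*(1*473)) = -1/53676/473 = -1/53676*1/473 = -1/25388748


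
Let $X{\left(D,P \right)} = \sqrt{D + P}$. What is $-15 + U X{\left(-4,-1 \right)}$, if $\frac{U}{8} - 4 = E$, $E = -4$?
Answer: $-15$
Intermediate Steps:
$U = 0$ ($U = 32 + 8 \left(-4\right) = 32 - 32 = 0$)
$-15 + U X{\left(-4,-1 \right)} = -15 + 0 \sqrt{-4 - 1} = -15 + 0 \sqrt{-5} = -15 + 0 i \sqrt{5} = -15 + 0 = -15$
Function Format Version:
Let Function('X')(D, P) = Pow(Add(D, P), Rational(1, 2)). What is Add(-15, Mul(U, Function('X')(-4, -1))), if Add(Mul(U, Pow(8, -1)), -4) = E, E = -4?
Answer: -15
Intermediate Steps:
U = 0 (U = Add(32, Mul(8, -4)) = Add(32, -32) = 0)
Add(-15, Mul(U, Function('X')(-4, -1))) = Add(-15, Mul(0, Pow(Add(-4, -1), Rational(1, 2)))) = Add(-15, Mul(0, Pow(-5, Rational(1, 2)))) = Add(-15, Mul(0, Mul(I, Pow(5, Rational(1, 2))))) = Add(-15, 0) = -15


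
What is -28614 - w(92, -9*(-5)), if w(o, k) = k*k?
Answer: -30639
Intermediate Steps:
w(o, k) = k**2
-28614 - w(92, -9*(-5)) = -28614 - (-9*(-5))**2 = -28614 - 1*45**2 = -28614 - 1*2025 = -28614 - 2025 = -30639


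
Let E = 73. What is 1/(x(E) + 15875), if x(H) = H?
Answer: 1/15948 ≈ 6.2704e-5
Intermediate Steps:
1/(x(E) + 15875) = 1/(73 + 15875) = 1/15948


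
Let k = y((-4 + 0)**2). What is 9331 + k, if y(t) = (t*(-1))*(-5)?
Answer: 9411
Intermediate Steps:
y(t) = 5*t (y(t) = -t*(-5) = 5*t)
k = 80 (k = 5*(-4 + 0)**2 = 5*(-4)**2 = 5*16 = 80)
9331 + k = 9331 + 80 = 9411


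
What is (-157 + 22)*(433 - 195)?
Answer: -32130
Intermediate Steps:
(-157 + 22)*(433 - 195) = -135*238 = -32130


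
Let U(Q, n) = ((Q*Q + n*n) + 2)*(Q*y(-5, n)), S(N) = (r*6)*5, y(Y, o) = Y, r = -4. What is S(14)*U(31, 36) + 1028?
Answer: 42018428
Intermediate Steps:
S(N) = -120 (S(N) = -4*6*5 = -24*5 = -120)
U(Q, n) = -5*Q*(2 + Q² + n²) (U(Q, n) = ((Q*Q + n*n) + 2)*(Q*(-5)) = ((Q² + n²) + 2)*(-5*Q) = (2 + Q² + n²)*(-5*Q) = -5*Q*(2 + Q² + n²))
S(14)*U(31, 36) + 1028 = -(-600)*31*(2 + 31² + 36²) + 1028 = -(-600)*31*(2 + 961 + 1296) + 1028 = -(-600)*31*2259 + 1028 = -120*(-350145) + 1028 = 42017400 + 1028 = 42018428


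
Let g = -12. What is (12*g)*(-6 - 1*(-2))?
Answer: 576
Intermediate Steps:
(12*g)*(-6 - 1*(-2)) = (12*(-12))*(-6 - 1*(-2)) = -144*(-6 + 2) = -144*(-4) = 576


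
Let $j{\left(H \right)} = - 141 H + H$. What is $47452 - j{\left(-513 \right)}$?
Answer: $-24368$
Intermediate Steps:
$j{\left(H \right)} = - 140 H$
$47452 - j{\left(-513 \right)} = 47452 - \left(-140\right) \left(-513\right) = 47452 - 71820 = -24368$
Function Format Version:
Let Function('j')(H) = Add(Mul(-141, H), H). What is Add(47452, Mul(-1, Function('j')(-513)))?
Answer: -24368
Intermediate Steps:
Function('j')(H) = Mul(-140, H)
Add(47452, Mul(-1, Function('j')(-513))) = Add(47452, Mul(-1, Mul(-140, -513))) = Add(47452, Mul(-1, 71820)) = Add(47452, -71820) = -24368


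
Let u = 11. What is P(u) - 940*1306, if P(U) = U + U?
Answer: -1227618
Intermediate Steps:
P(U) = 2*U
P(u) - 940*1306 = 2*11 - 940*1306 = 22 - 1227640 = -1227618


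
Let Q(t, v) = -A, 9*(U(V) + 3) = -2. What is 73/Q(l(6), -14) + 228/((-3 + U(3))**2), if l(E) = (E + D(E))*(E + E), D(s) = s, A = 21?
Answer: 5675/2352 ≈ 2.4128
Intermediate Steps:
U(V) = -29/9 (U(V) = -3 + (1/9)*(-2) = -3 - 2/9 = -29/9)
l(E) = 4*E**2 (l(E) = (E + E)*(E + E) = (2*E)*(2*E) = 4*E**2)
Q(t, v) = -21 (Q(t, v) = -1*21 = -21)
73/Q(l(6), -14) + 228/((-3 + U(3))**2) = 73/(-21) + 228/((-3 - 29/9)**2) = 73*(-1/21) + 228/((-56/9)**2) = -73/21 + 228/(3136/81) = -73/21 + 228*(81/3136) = -73/21 + 4617/784 = 5675/2352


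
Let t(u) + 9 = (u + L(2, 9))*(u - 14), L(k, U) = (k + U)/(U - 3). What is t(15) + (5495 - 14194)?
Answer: -52147/6 ≈ -8691.2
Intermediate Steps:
L(k, U) = (U + k)/(-3 + U)
t(u) = -9 + (-14 + u)*(11/6 + u) (t(u) = -9 + (u + (9 + 2)/(-3 + 9))*(u - 14) = -9 + (u + 11/6)*(-14 + u) = -9 + (11/6 + u)*(-14 + u) = -9 + (-14 + u)*(11/6 + u))
t(15) + (5495 - 14194) = (-104/3 + 15**2 - 73/6*15) + (5495 - 14194) = (-104/3 + 225 - 365/2) - 8699 = 47/6 - 8699 = -52147/6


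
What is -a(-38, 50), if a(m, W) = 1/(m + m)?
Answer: 1/76 ≈ 0.013158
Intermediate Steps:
a(m, W) = 1/(2*m)
-a(-38, 50) = -1/(2*(-38)) = -(-1)/(2*38) = -1*(-1/76) = 1/76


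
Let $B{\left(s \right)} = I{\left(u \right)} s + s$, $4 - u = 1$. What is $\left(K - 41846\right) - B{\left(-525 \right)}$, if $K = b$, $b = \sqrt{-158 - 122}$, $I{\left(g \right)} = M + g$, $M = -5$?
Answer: $-42371 + 2 i \sqrt{70} \approx -42371.0 + 16.733 i$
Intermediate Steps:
$u = 3$ ($u = 4 - 1 = 3$)
$I{\left(g \right)} = -5 + g$
$b = 2 i \sqrt{70}$ ($b = \sqrt{-280} = 2 i \sqrt{70} \approx 16.733 i$)
$K = 2 i \sqrt{70} \approx 16.733 i$
$B{\left(s \right)} = - s$ ($B{\left(s \right)} = \left(-5 + 3\right) s + s = - 2 s + s = - s$)
$\left(K - 41846\right) - B{\left(-525 \right)} = \left(2 i \sqrt{70} - 41846\right) - \left(-1\right) \left(-525\right) = \left(2 i \sqrt{70} - 41846\right) - 525 = \left(-41846 + 2 i \sqrt{70}\right) - 525 = -42371 + 2 i \sqrt{70}$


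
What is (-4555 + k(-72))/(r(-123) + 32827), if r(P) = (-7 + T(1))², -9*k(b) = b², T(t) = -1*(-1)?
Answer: -5131/32863 ≈ -0.15613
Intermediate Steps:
T(t) = 1
k(b) = -b²/9
r(P) = 36 (r(P) = (-7 + 1)² = (-6)² = 36)
(-4555 + k(-72))/(r(-123) + 32827) = (-4555 - ⅑*(-72)²)/(36 + 32827) = (-4555 - ⅑*5184)/32863 = (-4555 - 576)*(1/32863) = -5131*1/32863 = -5131/32863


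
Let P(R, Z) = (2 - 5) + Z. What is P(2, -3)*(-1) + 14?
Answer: 20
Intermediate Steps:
P(R, Z) = -3 + Z
P(2, -3)*(-1) + 14 = (-3 - 3)*(-1) + 14 = -6*(-1) + 14 = 6 + 14 = 20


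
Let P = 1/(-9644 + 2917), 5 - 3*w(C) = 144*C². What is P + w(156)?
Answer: -23573957536/20181 ≈ -1.1681e+6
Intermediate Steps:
w(C) = 5/3 - 48*C²
P = -1/6727 (P = 1/(-6727) = -1/6727 ≈ -0.00014865)
P + w(156) = -1/6727 + (5/3 - 48*156²) = -1/6727 + (5/3 - 48*24336) = -1/6727 + (5/3 - 1168128) = -1/6727 - 3504379/3 = -23573957536/20181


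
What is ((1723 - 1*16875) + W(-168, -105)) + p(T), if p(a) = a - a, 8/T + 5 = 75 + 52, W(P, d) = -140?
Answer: -15292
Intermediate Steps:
T = 4/61 (T = 8/(-5 + (75 + 52)) = 8/(-5 + 127) = 8/122 = 8*(1/122) = 4/61 ≈ 0.065574)
p(a) = 0
((1723 - 1*16875) + W(-168, -105)) + p(T) = ((1723 - 1*16875) - 140) + 0 = ((1723 - 16875) - 140) + 0 = (-15152 - 140) + 0 = -15292 + 0 = -15292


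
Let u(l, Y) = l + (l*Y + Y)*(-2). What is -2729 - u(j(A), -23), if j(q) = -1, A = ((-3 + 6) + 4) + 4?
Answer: -2728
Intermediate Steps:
A = 11 (A = (3 + 4) + 4 = 7 + 4 = 11)
u(l, Y) = l - 2*Y - 2*Y*l (u(l, Y) = l + (Y*l + Y)*(-2) = l + (Y + Y*l)*(-2) = l + (-2*Y - 2*Y*l) = l - 2*Y - 2*Y*l)
-2729 - u(j(A), -23) = -2729 - (-1 - 2*(-23) - 2*(-23)*(-1)) = -2729 - (-1 + 46 - 46) = -2729 - 1*(-1) = -2729 + 1 = -2728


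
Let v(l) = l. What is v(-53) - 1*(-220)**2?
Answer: -48453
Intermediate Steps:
v(-53) - 1*(-220)**2 = -53 - 1*(-220)**2 = -53 - 1*48400 = -53 - 48400 = -48453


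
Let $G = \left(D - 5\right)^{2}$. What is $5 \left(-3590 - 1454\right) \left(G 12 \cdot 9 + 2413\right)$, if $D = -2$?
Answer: $-194320100$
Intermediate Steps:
$G = 49$ ($G = \left(-2 - 5\right)^{2} = \left(-7\right)^{2} = 49$)
$5 \left(-3590 - 1454\right) \left(G 12 \cdot 9 + 2413\right) = 5 \left(-3590 - 1454\right) \left(49 \cdot 12 \cdot 9 + 2413\right) = 5 \left(- 5044 \left(588 \cdot 9 + 2413\right)\right) = 5 \left(- 5044 \left(5292 + 2413\right)\right) = 5 \left(\left(-5044\right) 7705\right) = 5 \left(-38864020\right) = -194320100$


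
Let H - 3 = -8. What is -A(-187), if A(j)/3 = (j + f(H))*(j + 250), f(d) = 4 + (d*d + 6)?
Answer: 28728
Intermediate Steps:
H = -5 (H = 3 - 8 = -5)
f(d) = 10 + d**2 (f(d) = 4 + (d**2 + 6) = 4 + (6 + d**2) = 10 + d**2)
A(j) = 3*(35 + j)*(250 + j) (A(j) = 3*((j + (10 + (-5)**2))*(j + 250)) = 3*((j + (10 + 25))*(250 + j)) = 3*((j + 35)*(250 + j)) = 3*((35 + j)*(250 + j)) = 3*(35 + j)*(250 + j))
-A(-187) = -(26250 + 3*(-187)**2 + 855*(-187)) = -(26250 + 3*34969 - 159885) = -(26250 + 104907 - 159885) = -1*(-28728) = 28728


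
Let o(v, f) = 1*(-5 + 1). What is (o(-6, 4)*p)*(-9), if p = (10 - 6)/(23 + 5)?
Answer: 36/7 ≈ 5.1429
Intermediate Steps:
p = 1/7 (p = 4/28 = 4*(1/28) = 1/7 ≈ 0.14286)
o(v, f) = -4 (o(v, f) = 1*(-4) = -4)
(o(-6, 4)*p)*(-9) = -4*1/7*(-9) = -4/7*(-9) = 36/7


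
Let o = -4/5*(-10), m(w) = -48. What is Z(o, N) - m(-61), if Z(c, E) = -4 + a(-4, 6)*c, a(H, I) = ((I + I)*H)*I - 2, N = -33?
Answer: -2276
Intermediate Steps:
a(H, I) = -2 + 2*H*I**2 (a(H, I) = ((2*I)*H)*I - 2 = (2*H*I)*I - 2 = 2*H*I**2 - 2 = -2 + 2*H*I**2)
o = 8 (o = -4*1/5*(-10) = -4/5*(-10) = 8)
Z(c, E) = -4 - 290*c (Z(c, E) = -4 + (-2 + 2*(-4)*6**2)*c = -4 + (-2 + 2*(-4)*36)*c = -4 + (-2 - 288)*c = -4 - 290*c)
Z(o, N) - m(-61) = (-4 - 290*8) - 1*(-48) = (-4 - 2320) + 48 = -2324 + 48 = -2276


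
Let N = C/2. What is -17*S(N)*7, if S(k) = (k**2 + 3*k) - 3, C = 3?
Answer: -1785/4 ≈ -446.25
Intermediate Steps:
N = 3/2 ≈ 1.5000
S(k) = -3 + k**2 + 3*k
-17*S(N)*7 = -17*(-3 + (3/2)**2 + 3*(3/2))*7 = -17*(-3 + 9/4 + 9/2)*7 = -17*15/4*7 = -255/4*7 = -1785/4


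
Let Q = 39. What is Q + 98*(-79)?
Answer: -7703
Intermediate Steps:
Q + 98*(-79) = 39 + 98*(-79) = 39 - 7742 = -7703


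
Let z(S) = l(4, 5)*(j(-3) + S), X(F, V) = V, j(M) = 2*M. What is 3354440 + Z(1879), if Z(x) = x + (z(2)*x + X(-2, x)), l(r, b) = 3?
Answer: 3335650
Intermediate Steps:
z(S) = -18 + 3*S (z(S) = 3*(2*(-3) + S) = 3*(-6 + S) = -18 + 3*S)
Z(x) = -10*x (Z(x) = x + ((-18 + 3*2)*x + x) = x + ((-18 + 6)*x + x) = x + (-12*x + x) = x - 11*x = -10*x)
3354440 + Z(1879) = 3354440 - 10*1879 = 3354440 - 18790 = 3335650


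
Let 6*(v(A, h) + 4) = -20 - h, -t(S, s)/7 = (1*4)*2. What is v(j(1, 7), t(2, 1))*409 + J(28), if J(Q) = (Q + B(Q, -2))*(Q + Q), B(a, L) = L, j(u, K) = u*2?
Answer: 2274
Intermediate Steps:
j(u, K) = 2*u
t(S, s) = -56 (t(S, s) = -7*1*4*2 = -28*2 = -7*8 = -56)
v(A, h) = -22/3 - h/6 (v(A, h) = -4 + (-20 - h)/6 = -4 + (-10/3 - h/6) = -22/3 - h/6)
J(Q) = 2*Q*(-2 + Q) (J(Q) = (Q - 2)*(Q + Q) = (-2 + Q)*(2*Q) = 2*Q*(-2 + Q))
v(j(1, 7), t(2, 1))*409 + J(28) = (-22/3 - ⅙*(-56))*409 + 2*28*(-2 + 28) = (-22/3 + 28/3)*409 + 2*28*26 = 2*409 + 1456 = 818 + 1456 = 2274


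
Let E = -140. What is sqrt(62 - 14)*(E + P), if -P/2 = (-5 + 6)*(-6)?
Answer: -512*sqrt(3) ≈ -886.81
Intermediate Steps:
P = 12 (P = -2*(-5 + 6)*(-6) = -2*(-6) = 12)
sqrt(62 - 14)*(E + P) = sqrt(62 - 14)*(-140 + 12) = sqrt(48)*(-128) = (4*sqrt(3))*(-128) = -512*sqrt(3)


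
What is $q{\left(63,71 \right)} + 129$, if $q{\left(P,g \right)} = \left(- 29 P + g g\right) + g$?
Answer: $3414$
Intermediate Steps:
$q{\left(P,g \right)} = g + g^{2} - 29 P$ ($q{\left(P,g \right)} = \left(- 29 P + g^{2}\right) + g = \left(g^{2} - 29 P\right) + g = g + g^{2} - 29 P$)
$q{\left(63,71 \right)} + 129 = \left(71 + 71^{2} - 1827\right) + 129 = \left(71 + 5041 - 1827\right) + 129 = 3285 + 129 = 3414$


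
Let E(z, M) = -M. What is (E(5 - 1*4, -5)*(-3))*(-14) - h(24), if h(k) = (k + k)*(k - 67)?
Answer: 2274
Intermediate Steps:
h(k) = 2*k*(-67 + k) (h(k) = (2*k)*(-67 + k) = 2*k*(-67 + k))
(E(5 - 1*4, -5)*(-3))*(-14) - h(24) = (-1*(-5)*(-3))*(-14) - 2*24*(-67 + 24) = (5*(-3))*(-14) - 2*24*(-43) = -15*(-14) - 1*(-2064) = 210 + 2064 = 2274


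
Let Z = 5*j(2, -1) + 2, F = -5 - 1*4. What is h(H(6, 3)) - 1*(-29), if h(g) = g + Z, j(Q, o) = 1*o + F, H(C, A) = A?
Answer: -16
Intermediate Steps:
F = -9 (F = -5 - 4 = -9)
j(Q, o) = -9 + o (j(Q, o) = 1*o - 9 = o - 9 = -9 + o)
Z = -48 (Z = 5*(-9 - 1) + 2 = 5*(-10) + 2 = -50 + 2 = -48)
h(g) = -48 + g (h(g) = g - 48 = -48 + g)
h(H(6, 3)) - 1*(-29) = (-48 + 3) - 1*(-29) = -45 + 29 = -16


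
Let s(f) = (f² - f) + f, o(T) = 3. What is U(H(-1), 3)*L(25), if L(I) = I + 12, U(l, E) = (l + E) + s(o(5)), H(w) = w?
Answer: 407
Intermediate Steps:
s(f) = f²
U(l, E) = 9 + E + l (U(l, E) = (l + E) + 3² = (E + l) + 9 = 9 + E + l)
L(I) = 12 + I
U(H(-1), 3)*L(25) = (9 + 3 - 1)*(12 + 25) = 11*37 = 407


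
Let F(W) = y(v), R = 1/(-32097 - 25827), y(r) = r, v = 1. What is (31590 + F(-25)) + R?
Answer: 1829877083/57924 ≈ 31591.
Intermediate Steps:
R = -1/57924 (R = 1/(-57924) = -1/57924 ≈ -1.7264e-5)
F(W) = 1
(31590 + F(-25)) + R = (31590 + 1) - 1/57924 = 31591 - 1/57924 = 1829877083/57924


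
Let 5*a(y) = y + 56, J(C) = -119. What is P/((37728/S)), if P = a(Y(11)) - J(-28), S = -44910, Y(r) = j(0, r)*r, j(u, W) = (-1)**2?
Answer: -165169/1048 ≈ -157.60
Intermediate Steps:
j(u, W) = 1
Y(r) = r (Y(r) = 1*r = r)
a(y) = 56/5 + y/5 (a(y) = (y + 56)/5 = (56 + y)/5 = 56/5 + y/5)
P = 662/5 (P = (56/5 + (1/5)*11) - 1*(-119) = (56/5 + 11/5) + 119 = 67/5 + 119 = 662/5 ≈ 132.40)
P/((37728/S)) = 662/(5*((37728/(-44910)))) = 662/(5*((37728*(-1/44910)))) = 662/(5*(-2096/2495)) = (662/5)*(-2495/2096) = -165169/1048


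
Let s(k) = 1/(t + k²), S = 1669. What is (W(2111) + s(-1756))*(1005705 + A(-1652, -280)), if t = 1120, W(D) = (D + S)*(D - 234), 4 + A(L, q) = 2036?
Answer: 22055149984053856057/3084656 ≈ 7.1500e+12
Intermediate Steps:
A(L, q) = 2032 (A(L, q) = -4 + 2036 = 2032)
W(D) = (-234 + D)*(1669 + D) (W(D) = (D + 1669)*(D - 234) = (1669 + D)*(-234 + D) = (-234 + D)*(1669 + D))
s(k) = 1/(1120 + k²)
(W(2111) + s(-1756))*(1005705 + A(-1652, -280)) = ((-390546 + 2111² + 1435*2111) + 1/(1120 + (-1756)²))*(1005705 + 2032) = ((-390546 + 4456321 + 3029285) + 1/(1120 + 3083536))*1007737 = (7095060 + 1/3084656)*1007737 = (21885819399361/3084656)*1007737 = 22055149984053856057/3084656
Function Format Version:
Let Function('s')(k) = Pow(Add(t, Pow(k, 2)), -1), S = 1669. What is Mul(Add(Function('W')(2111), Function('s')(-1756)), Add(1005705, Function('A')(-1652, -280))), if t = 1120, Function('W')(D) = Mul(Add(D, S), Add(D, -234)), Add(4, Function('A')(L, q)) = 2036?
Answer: Rational(22055149984053856057, 3084656) ≈ 7.1500e+12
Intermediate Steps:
Function('A')(L, q) = 2032 (Function('A')(L, q) = Add(-4, 2036) = 2032)
Function('W')(D) = Mul(Add(-234, D), Add(1669, D)) (Function('W')(D) = Mul(Add(D, 1669), Add(D, -234)) = Mul(Add(1669, D), Add(-234, D)) = Mul(Add(-234, D), Add(1669, D)))
Function('s')(k) = Pow(Add(1120, Pow(k, 2)), -1)
Mul(Add(Function('W')(2111), Function('s')(-1756)), Add(1005705, Function('A')(-1652, -280))) = Mul(Add(Add(-390546, Pow(2111, 2), Mul(1435, 2111)), Pow(Add(1120, Pow(-1756, 2)), -1)), Add(1005705, 2032)) = Mul(Add(Add(-390546, 4456321, 3029285), Pow(Add(1120, 3083536), -1)), 1007737) = Mul(Add(7095060, Pow(3084656, -1)), 1007737) = Mul(Add(7095060, Rational(1, 3084656)), 1007737) = Mul(Rational(21885819399361, 3084656), 1007737) = Rational(22055149984053856057, 3084656)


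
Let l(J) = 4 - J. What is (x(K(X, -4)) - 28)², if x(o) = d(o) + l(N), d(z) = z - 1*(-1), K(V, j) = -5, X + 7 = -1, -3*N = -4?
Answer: 7744/9 ≈ 860.44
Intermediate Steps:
N = 4/3 (N = -⅓*(-4) = 4/3 ≈ 1.3333)
X = -8 (X = -7 - 1 = -8)
d(z) = 1 + z (d(z) = z + 1 = 1 + z)
x(o) = 11/3 + o (x(o) = (1 + o) + (4 - 1*4/3) = (1 + o) + (4 - 4/3) = (1 + o) + 8/3 = 11/3 + o)
(x(K(X, -4)) - 28)² = ((11/3 - 5) - 28)² = (-4/3 - 28)² = (-88/3)² = 7744/9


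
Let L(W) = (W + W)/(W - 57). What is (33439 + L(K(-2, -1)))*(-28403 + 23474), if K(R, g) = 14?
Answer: -7087157721/43 ≈ -1.6482e+8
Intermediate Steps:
L(W) = 2*W/(-57 + W) (L(W) = (2*W)/(-57 + W) = 2*W/(-57 + W))
(33439 + L(K(-2, -1)))*(-28403 + 23474) = (33439 + 2*14/(-57 + 14))*(-28403 + 23474) = (33439 + 2*14/(-43))*(-4929) = (33439 + 2*14*(-1/43))*(-4929) = (33439 - 28/43)*(-4929) = (1437849/43)*(-4929) = -7087157721/43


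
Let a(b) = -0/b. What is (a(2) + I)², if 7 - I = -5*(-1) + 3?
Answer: 1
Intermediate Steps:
I = -1 (I = 7 - (-5*(-1) + 3) = 7 - (5 + 3) = 7 - 1*8 = 7 - 8 = -1)
a(b) = 0 (a(b) = -2*0 = 0)
(a(2) + I)² = (0 - 1)² = (-1)² = 1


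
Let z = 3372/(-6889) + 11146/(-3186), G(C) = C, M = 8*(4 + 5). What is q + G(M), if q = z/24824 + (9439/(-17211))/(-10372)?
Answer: 291784982602057555189/4052575268800611768 ≈ 72.000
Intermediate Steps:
M = 72 (M = 8*9 = 72)
z = -43763993/10974177 (z = 3372*(-1/6889) + 11146*(-1/3186) = -3372/6889 - 5573/1593 = -43763993/10974177 ≈ -3.9879)
q = -436751586492107/4052575268800611768 (q = -43763993/10974177/24824 + (9439/(-17211))/(-10372) = -43763993/10974177*1/24824 + (9439*(-1/17211))*(-1/10372) = -43763993/272422969848 - 9439/17211*(-1/10372) = -43763993/272422969848 + 9439/178512492 = -436751586492107/4052575268800611768 ≈ -0.00010777)
q + G(M) = -436751586492107/4052575268800611768 + 72 = 291784982602057555189/4052575268800611768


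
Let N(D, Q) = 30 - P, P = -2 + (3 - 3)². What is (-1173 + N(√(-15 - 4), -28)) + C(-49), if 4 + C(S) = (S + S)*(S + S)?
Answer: 8459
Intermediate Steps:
P = -2 (P = -2 + 0² = -2 + 0 = -2)
N(D, Q) = 32 (N(D, Q) = 30 - 1*(-2) = 30 + 2 = 32)
C(S) = -4 + 4*S² (C(S) = -4 + (S + S)*(S + S) = -4 + (2*S)*(2*S) = -4 + 4*S²)
(-1173 + N(√(-15 - 4), -28)) + C(-49) = (-1173 + 32) + (-4 + 4*(-49)²) = -1141 + (-4 + 4*2401) = -1141 + (-4 + 9604) = -1141 + 9600 = 8459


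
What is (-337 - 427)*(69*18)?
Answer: -948888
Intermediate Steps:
(-337 - 427)*(69*18) = -764*1242 = -948888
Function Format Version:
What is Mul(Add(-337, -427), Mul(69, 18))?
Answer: -948888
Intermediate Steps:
Mul(Add(-337, -427), Mul(69, 18)) = Mul(-764, 1242) = -948888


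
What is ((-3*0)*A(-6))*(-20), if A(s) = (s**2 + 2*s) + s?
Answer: 0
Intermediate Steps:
A(s) = s**2 + 3*s
((-3*0)*A(-6))*(-20) = ((-3*0)*(-6*(3 - 6)))*(-20) = (0*(-6*(-3)))*(-20) = (0*18)*(-20) = 0*(-20) = 0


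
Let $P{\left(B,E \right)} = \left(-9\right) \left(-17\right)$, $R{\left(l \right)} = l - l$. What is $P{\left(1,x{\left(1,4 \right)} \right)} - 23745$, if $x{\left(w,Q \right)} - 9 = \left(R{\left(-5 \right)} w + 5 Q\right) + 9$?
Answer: $-23592$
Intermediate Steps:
$R{\left(l \right)} = 0$
$x{\left(w,Q \right)} = 18 + 5 Q$ ($x{\left(w,Q \right)} = 9 + \left(\left(0 w + 5 Q\right) + 9\right) = 9 + \left(\left(0 + 5 Q\right) + 9\right) = 9 + \left(5 Q + 9\right) = 9 + \left(9 + 5 Q\right) = 18 + 5 Q$)
$P{\left(B,E \right)} = 153$
$P{\left(1,x{\left(1,4 \right)} \right)} - 23745 = 153 - 23745 = -23592$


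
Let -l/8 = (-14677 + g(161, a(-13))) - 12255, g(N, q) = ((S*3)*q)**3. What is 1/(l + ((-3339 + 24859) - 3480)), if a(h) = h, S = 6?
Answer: 1/102736728 ≈ 9.7336e-9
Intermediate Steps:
g(N, q) = 5832*q**3 (g(N, q) = ((6*3)*q)**3 = (18*q)**3 = 5832*q**3)
l = 102718688 (l = -8*((-14677 + 5832*(-13)**3) - 12255) = -8*((-14677 + 5832*(-2197)) - 12255) = -8*((-14677 - 12812904) - 12255) = -8*(-12827581 - 12255) = -8*(-12839836) = 102718688)
1/(l + ((-3339 + 24859) - 3480)) = 1/(102718688 + ((-3339 + 24859) - 3480)) = 1/(102718688 + (21520 - 3480)) = 1/(102718688 + 18040) = 1/102736728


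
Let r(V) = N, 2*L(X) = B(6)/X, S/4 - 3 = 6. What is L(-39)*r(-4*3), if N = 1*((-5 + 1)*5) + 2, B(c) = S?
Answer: 108/13 ≈ 8.3077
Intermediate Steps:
S = 36 (S = 12 + 4*6 = 12 + 24 = 36)
B(c) = 36
L(X) = 18/X (L(X) = (36/X)/2 = 18/X)
N = -18 (N = 1*(-4*5) + 2 = 1*(-20) + 2 = -20 + 2 = -18)
r(V) = -18
L(-39)*r(-4*3) = (18/(-39))*(-18) = (18*(-1/39))*(-18) = -6/13*(-18) = 108/13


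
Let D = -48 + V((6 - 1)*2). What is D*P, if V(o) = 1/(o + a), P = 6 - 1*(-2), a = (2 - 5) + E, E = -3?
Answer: -382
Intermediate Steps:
a = -6 (a = (2 - 5) - 3 = -3 - 3 = -6)
P = 8 (P = 6 + 2 = 8)
V(o) = 1/(-6 + o) (V(o) = 1/(o - 6) = 1/(-6 + o))
D = -191/4 (D = -48 + 1/(-6 + (6 - 1)*2) = -48 + 1/(-6 + 5*2) = -48 + 1/(-6 + 10) = -48 + 1/4 = -48 + ¼ = -191/4 ≈ -47.750)
D*P = -191/4*8 = -382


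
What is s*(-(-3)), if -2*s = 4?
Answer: -6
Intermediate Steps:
s = -2 (s = -½*4 = -2)
s*(-(-3)) = -(-2)*1*(-3) = -(-2)*(-3) = -2*3 = -6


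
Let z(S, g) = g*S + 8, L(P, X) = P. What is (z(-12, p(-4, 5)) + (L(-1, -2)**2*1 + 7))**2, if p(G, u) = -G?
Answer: 1024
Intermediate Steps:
z(S, g) = 8 + S*g (z(S, g) = S*g + 8 = 8 + S*g)
(z(-12, p(-4, 5)) + (L(-1, -2)**2*1 + 7))**2 = ((8 - (-12)*(-4)) + ((-1)**2*1 + 7))**2 = ((8 - 12*4) + (1*1 + 7))**2 = ((8 - 48) + (1 + 7))**2 = (-40 + 8)**2 = (-32)**2 = 1024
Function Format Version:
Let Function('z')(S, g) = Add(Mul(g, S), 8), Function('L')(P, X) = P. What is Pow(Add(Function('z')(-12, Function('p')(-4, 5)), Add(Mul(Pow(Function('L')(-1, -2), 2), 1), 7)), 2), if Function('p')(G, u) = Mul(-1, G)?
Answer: 1024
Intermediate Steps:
Function('z')(S, g) = Add(8, Mul(S, g)) (Function('z')(S, g) = Add(Mul(S, g), 8) = Add(8, Mul(S, g)))
Pow(Add(Function('z')(-12, Function('p')(-4, 5)), Add(Mul(Pow(Function('L')(-1, -2), 2), 1), 7)), 2) = Pow(Add(Add(8, Mul(-12, Mul(-1, -4))), Add(Mul(Pow(-1, 2), 1), 7)), 2) = Pow(Add(Add(8, Mul(-12, 4)), Add(Mul(1, 1), 7)), 2) = Pow(Add(Add(8, -48), Add(1, 7)), 2) = Pow(Add(-40, 8), 2) = Pow(-32, 2) = 1024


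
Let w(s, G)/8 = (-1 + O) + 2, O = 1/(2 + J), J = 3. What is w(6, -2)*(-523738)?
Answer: -25139424/5 ≈ -5.0279e+6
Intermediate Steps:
O = ⅕ (O = 1/(2 + 3) = 1/5 = ⅕ ≈ 0.20000)
w(s, G) = 48/5 (w(s, G) = 8*((-1 + ⅕) + 2) = 8*(-⅘ + 2) = 8*(6/5) = 48/5)
w(6, -2)*(-523738) = (48/5)*(-523738) = -25139424/5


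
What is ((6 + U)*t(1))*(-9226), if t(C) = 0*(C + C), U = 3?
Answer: 0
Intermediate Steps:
t(C) = 0 (t(C) = 0*(2*C) = 0)
((6 + U)*t(1))*(-9226) = ((6 + 3)*0)*(-9226) = (9*0)*(-9226) = 0*(-9226) = 0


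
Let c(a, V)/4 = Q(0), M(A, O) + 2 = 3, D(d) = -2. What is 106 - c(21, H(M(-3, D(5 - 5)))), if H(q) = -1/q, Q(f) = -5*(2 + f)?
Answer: 146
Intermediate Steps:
M(A, O) = 1 (M(A, O) = -2 + 3 = 1)
Q(f) = -10 - 5*f
c(a, V) = -40 (c(a, V) = 4*(-10 - 5*0) = 4*(-10 + 0) = 4*(-10) = -40)
106 - c(21, H(M(-3, D(5 - 5)))) = 106 - 1*(-40) = 106 + 40 = 146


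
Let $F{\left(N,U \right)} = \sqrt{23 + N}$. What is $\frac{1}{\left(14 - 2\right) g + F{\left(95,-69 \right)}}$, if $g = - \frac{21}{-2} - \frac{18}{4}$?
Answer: $\frac{36}{2533} - \frac{\sqrt{118}}{5066} \approx 0.012068$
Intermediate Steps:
$g = 6$ ($g = \left(-21\right) \left(- \frac{1}{2}\right) - \frac{9}{2} = \frac{21}{2} - \frac{9}{2} = 6$)
$\frac{1}{\left(14 - 2\right) g + F{\left(95,-69 \right)}} = \frac{1}{\left(14 - 2\right) 6 + \sqrt{23 + 95}} = \frac{1}{12 \cdot 6 + \sqrt{118}} = \frac{1}{72 + \sqrt{118}}$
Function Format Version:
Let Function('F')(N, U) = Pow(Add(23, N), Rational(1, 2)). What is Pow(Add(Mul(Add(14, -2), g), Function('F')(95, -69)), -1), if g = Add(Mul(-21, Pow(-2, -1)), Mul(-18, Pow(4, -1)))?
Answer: Add(Rational(36, 2533), Mul(Rational(-1, 5066), Pow(118, Rational(1, 2)))) ≈ 0.012068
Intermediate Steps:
g = 6 (g = Add(Mul(-21, Rational(-1, 2)), Mul(-18, Rational(1, 4))) = Add(Rational(21, 2), Rational(-9, 2)) = 6)
Pow(Add(Mul(Add(14, -2), g), Function('F')(95, -69)), -1) = Pow(Add(Mul(Add(14, -2), 6), Pow(Add(23, 95), Rational(1, 2))), -1) = Pow(Add(Mul(12, 6), Pow(118, Rational(1, 2))), -1) = Pow(Add(72, Pow(118, Rational(1, 2))), -1)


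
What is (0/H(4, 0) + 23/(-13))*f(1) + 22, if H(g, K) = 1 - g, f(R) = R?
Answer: 263/13 ≈ 20.231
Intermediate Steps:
(0/H(4, 0) + 23/(-13))*f(1) + 22 = (0/(1 - 1*4) + 23/(-13))*1 + 22 = (0/(1 - 4) + 23*(-1/13))*1 + 22 = (0/(-3) - 23/13)*1 + 22 = (0*(-⅓) - 23/13)*1 + 22 = (0 - 23/13)*1 + 22 = -23/13*1 + 22 = -23/13 + 22 = 263/13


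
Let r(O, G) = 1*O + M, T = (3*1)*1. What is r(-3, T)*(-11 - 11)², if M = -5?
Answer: -3872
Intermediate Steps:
T = 3 (T = 3*1 = 3)
r(O, G) = -5 + O (r(O, G) = 1*O - 5 = O - 5 = -5 + O)
r(-3, T)*(-11 - 11)² = (-5 - 3)*(-11 - 11)² = -8*(-22)² = -8*484 = -3872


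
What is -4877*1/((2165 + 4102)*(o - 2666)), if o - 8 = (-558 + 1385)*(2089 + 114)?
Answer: -4877/11401070541 ≈ -4.2777e-7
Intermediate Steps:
o = 1821889 (o = 8 + (-558 + 1385)*(2089 + 114) = 8 + 827*2203 = 8 + 1821881 = 1821889)
-4877*1/((2165 + 4102)*(o - 2666)) = -4877*1/((2165 + 4102)*(1821889 - 2666)) = -4877/(1819223*6267) = -4877/11401070541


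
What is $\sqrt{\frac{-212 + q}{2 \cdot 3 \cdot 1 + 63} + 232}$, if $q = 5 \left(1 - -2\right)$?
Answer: $\frac{\sqrt{1090959}}{69} \approx 15.138$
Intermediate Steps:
$q = 15$ ($q = 5 \left(1 + 2\right) = 5 \cdot 3 = 15$)
$\sqrt{\frac{-212 + q}{2 \cdot 3 \cdot 1 + 63} + 232} = \sqrt{\frac{-212 + 15}{2 \cdot 3 \cdot 1 + 63} + 232} = \sqrt{- \frac{197}{6 \cdot 1 + 63} + 232} = \sqrt{- \frac{197}{6 + 63} + 232} = \sqrt{- \frac{197}{69} + 232} = \sqrt{\frac{15811}{69}} = \frac{\sqrt{1090959}}{69}$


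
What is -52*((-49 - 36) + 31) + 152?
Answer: 2960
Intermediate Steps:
-52*((-49 - 36) + 31) + 152 = -52*(-85 + 31) + 152 = -52*(-54) + 152 = 2808 + 152 = 2960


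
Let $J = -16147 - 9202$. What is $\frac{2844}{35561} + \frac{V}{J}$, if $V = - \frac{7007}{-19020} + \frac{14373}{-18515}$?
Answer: $\frac{5078576732566091}{63489078141206340} \approx 0.079991$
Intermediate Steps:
$J = -25349$ ($J = -16147 - 9202 = -25349$)
$V = - \frac{28727971}{70431060}$ ($V = \left(-7007\right) \left(- \frac{1}{19020}\right) + 14373 \left(- \frac{1}{18515}\right) = \frac{7007}{19020} - \frac{14373}{18515} = - \frac{28727971}{70431060} \approx -0.40789$)
$\frac{2844}{35561} + \frac{V}{J} = \frac{2844}{35561} - \frac{28727971}{70431060 \left(-25349\right)} = 2844 \cdot \frac{1}{35561} - - \frac{28727971}{1785356939940} = \frac{2844}{35561} + \frac{28727971}{1785356939940} = \frac{5078576732566091}{63489078141206340}$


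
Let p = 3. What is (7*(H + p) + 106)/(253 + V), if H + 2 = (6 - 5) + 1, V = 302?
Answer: 127/555 ≈ 0.22883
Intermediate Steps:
H = 0 (H = -2 + ((6 - 5) + 1) = -2 + (1 + 1) = -2 + 2 = 0)
(7*(H + p) + 106)/(253 + V) = (7*(0 + 3) + 106)/(253 + 302) = (7*3 + 106)/555 = (21 + 106)*(1/555) = 127*(1/555) = 127/555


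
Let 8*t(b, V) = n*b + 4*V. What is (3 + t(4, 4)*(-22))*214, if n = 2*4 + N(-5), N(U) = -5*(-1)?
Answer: -39376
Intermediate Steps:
N(U) = 5
n = 13 (n = 2*4 + 5 = 8 + 5 = 13)
t(b, V) = V/2 + 13*b/8 (t(b, V) = (13*b + 4*V)/8 = (4*V + 13*b)/8 = V/2 + 13*b/8)
(3 + t(4, 4)*(-22))*214 = (3 + ((1/2)*4 + (13/8)*4)*(-22))*214 = (3 + (2 + 13/2)*(-22))*214 = (3 + (17/2)*(-22))*214 = (3 - 187)*214 = -184*214 = -39376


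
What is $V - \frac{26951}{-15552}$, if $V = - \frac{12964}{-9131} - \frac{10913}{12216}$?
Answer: $\frac{163311207137}{72280703808} \approx 2.2594$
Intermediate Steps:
$V = \frac{58721621}{111544296}$ ($V = \left(-12964\right) \left(- \frac{1}{9131}\right) - \frac{10913}{12216} = \frac{12964}{9131} - \frac{10913}{12216} = \frac{58721621}{111544296} \approx 0.52644$)
$V - \frac{26951}{-15552} = \frac{58721621}{111544296} - \frac{26951}{-15552} = \frac{58721621}{111544296} - - \frac{26951}{15552} = \frac{58721621}{111544296} + \frac{26951}{15552} = \frac{163311207137}{72280703808}$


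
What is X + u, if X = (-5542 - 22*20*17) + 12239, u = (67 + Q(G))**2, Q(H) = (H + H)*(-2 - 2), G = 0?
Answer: 3706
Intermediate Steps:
Q(H) = -8*H (Q(H) = (2*H)*(-4) = -8*H)
u = 4489 (u = (67 - 8*0)**2 = (67 + 0)**2 = 67**2 = 4489)
X = -783 (X = (-5542 - 440*17) + 12239 = (-5542 - 7480) + 12239 = -13022 + 12239 = -783)
X + u = -783 + 4489 = 3706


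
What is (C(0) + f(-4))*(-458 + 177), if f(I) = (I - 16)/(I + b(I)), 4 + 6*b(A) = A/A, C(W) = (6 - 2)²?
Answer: -51704/9 ≈ -5744.9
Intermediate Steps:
C(W) = 16 (C(W) = 4² = 16)
b(A) = -½ (b(A) = -⅔ + (A/A)/6 = -⅔ + (⅙)*1 = -⅔ + ⅙ = -½)
f(I) = (-16 + I)/(-½ + I) (f(I) = (I - 16)/(I - ½) = (-16 + I)/(-½ + I))
(C(0) + f(-4))*(-458 + 177) = (16 + 2*(-16 - 4)/(-1 + 2*(-4)))*(-458 + 177) = (16 + 2*(-20)/(-1 - 8))*(-281) = (16 + 2*(-20)/(-9))*(-281) = (16 + 2*(-⅑)*(-20))*(-281) = (16 + 40/9)*(-281) = (184/9)*(-281) = -51704/9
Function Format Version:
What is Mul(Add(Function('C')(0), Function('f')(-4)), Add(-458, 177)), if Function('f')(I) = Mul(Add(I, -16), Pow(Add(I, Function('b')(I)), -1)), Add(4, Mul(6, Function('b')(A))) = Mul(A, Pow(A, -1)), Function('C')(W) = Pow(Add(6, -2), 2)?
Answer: Rational(-51704, 9) ≈ -5744.9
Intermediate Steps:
Function('C')(W) = 16 (Function('C')(W) = Pow(4, 2) = 16)
Function('b')(A) = Rational(-1, 2) (Function('b')(A) = Add(Rational(-2, 3), Mul(Rational(1, 6), Mul(A, Pow(A, -1)))) = Add(Rational(-2, 3), Mul(Rational(1, 6), 1)) = Add(Rational(-2, 3), Rational(1, 6)) = Rational(-1, 2))
Function('f')(I) = Mul(Pow(Add(Rational(-1, 2), I), -1), Add(-16, I)) (Function('f')(I) = Mul(Add(I, -16), Pow(Add(I, Rational(-1, 2)), -1)) = Mul(Add(-16, I), Pow(Add(Rational(-1, 2), I), -1)) = Mul(Pow(Add(Rational(-1, 2), I), -1), Add(-16, I)))
Mul(Add(Function('C')(0), Function('f')(-4)), Add(-458, 177)) = Mul(Add(16, Mul(2, Pow(Add(-1, Mul(2, -4)), -1), Add(-16, -4))), Add(-458, 177)) = Mul(Add(16, Mul(2, Pow(Add(-1, -8), -1), -20)), -281) = Mul(Add(16, Mul(2, Pow(-9, -1), -20)), -281) = Mul(Add(16, Mul(2, Rational(-1, 9), -20)), -281) = Mul(Add(16, Rational(40, 9)), -281) = Mul(Rational(184, 9), -281) = Rational(-51704, 9)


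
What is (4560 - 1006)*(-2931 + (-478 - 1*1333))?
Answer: -16853068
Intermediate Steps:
(4560 - 1006)*(-2931 + (-478 - 1*1333)) = 3554*(-2931 + (-478 - 1333)) = 3554*(-2931 - 1811) = 3554*(-4742) = -16853068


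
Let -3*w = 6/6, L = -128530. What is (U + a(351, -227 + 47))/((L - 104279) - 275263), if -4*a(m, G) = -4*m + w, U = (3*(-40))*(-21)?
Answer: -34453/6096864 ≈ -0.0056509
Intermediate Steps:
w = -⅓ (w = -2/6 = -⅓*1 = -⅓ ≈ -0.33333)
U = 2520 (U = -120*(-21) = 2520)
a(m, G) = 1/12 + m (a(m, G) = -(-4*m - ⅓)/4 = -(-⅓ - 4*m)/4 = 1/12 + m)
(U + a(351, -227 + 47))/((L - 104279) - 275263) = (2520 + (1/12 + 351))/((-128530 - 104279) - 275263) = (2520 + 4213/12)/(-232809 - 275263) = (34453/12)/(-508072) = (34453/12)*(-1/508072) = -34453/6096864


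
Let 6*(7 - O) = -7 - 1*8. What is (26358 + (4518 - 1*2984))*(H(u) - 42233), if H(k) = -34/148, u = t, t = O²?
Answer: -43584862014/37 ≈ -1.1780e+9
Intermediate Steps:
O = 19/2 (O = 7 - (-7 - 1*8)/6 = 7 - (-7 - 8)/6 = 7 - ⅙*(-15) = 7 + 5/2 = 19/2 ≈ 9.5000)
t = 361/4 (t = (19/2)² = 361/4 ≈ 90.250)
u = 361/4 ≈ 90.250
H(k) = -17/74 (H(k) = -34*1/148 = -17/74)
(26358 + (4518 - 1*2984))*(H(u) - 42233) = (26358 + (4518 - 1*2984))*(-17/74 - 42233) = (26358 + (4518 - 2984))*(-3125259/74) = (26358 + 1534)*(-3125259/74) = 27892*(-3125259/74) = -43584862014/37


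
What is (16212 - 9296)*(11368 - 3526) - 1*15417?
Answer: 54219855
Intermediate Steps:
(16212 - 9296)*(11368 - 3526) - 1*15417 = 6916*7842 - 15417 = 54235272 - 15417 = 54219855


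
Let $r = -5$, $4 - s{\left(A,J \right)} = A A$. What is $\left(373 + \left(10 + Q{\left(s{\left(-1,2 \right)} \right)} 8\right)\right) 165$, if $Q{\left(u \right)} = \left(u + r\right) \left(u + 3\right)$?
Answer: $47355$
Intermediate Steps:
$s{\left(A,J \right)} = 4 - A^{2}$ ($s{\left(A,J \right)} = 4 - A A = 4 - A^{2}$)
$Q{\left(u \right)} = \left(-5 + u\right) \left(3 + u\right)$ ($Q{\left(u \right)} = \left(u - 5\right) \left(u + 3\right) = \left(-5 + u\right) \left(3 + u\right)$)
$\left(373 + \left(10 + Q{\left(s{\left(-1,2 \right)} \right)} 8\right)\right) 165 = \left(373 + \left(10 + \left(-15 + \left(4 - \left(-1\right)^{2}\right)^{2} - 2 \left(4 - \left(-1\right)^{2}\right)\right) 8\right)\right) 165 = \left(373 + \left(10 + \left(-15 + \left(4 - 1\right)^{2} - 2 \left(4 - 1\right)\right) 8\right)\right) 165 = \left(373 + \left(10 + \left(-15 + 3^{2} - 6\right) 8\right)\right) 165 = \left(373 + \left(10 + \left(-15 + 9 - 6\right) 8\right)\right) 165 = \left(373 + \left(10 - 96\right)\right) 165 = \left(373 - 86\right) 165 = 287 \cdot 165 = 47355$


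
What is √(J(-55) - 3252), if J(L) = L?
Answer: I*√3307 ≈ 57.507*I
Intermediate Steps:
√(J(-55) - 3252) = √(-55 - 3252) = √(-3307) = I*√3307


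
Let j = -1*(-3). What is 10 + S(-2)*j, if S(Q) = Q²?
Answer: 22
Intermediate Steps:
j = 3
10 + S(-2)*j = 10 + (-2)²*3 = 10 + 4*3 = 10 + 12 = 22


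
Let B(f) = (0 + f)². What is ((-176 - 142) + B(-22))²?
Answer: 27556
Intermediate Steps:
B(f) = f²
((-176 - 142) + B(-22))² = ((-176 - 142) + (-22)²)² = (-318 + 484)² = 166² = 27556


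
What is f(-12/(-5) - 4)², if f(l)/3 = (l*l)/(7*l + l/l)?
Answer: 4096/7225 ≈ 0.56692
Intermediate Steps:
f(l) = 3*l²/(1 + 7*l) (f(l) = 3*((l*l)/(7*l + l/l)) = 3*(l²/(7*l + 1)) = 3*(l²/(1 + 7*l)) = 3*l²/(1 + 7*l))
f(-12/(-5) - 4)² = (3*(-12/(-5) - 4)²/(1 + 7*(-12/(-5) - 4)))² = (3*(-12*(-⅕) - 4)²/(1 + 7*(-12*(-⅕) - 4)))² = (3*(12/5 - 4)²/(1 + 7*(12/5 - 4)))² = (3*(-8/5)²/(1 + 7*(-8/5)))² = (3*(64/25)/(1 - 56/5))² = (3*(64/25)/(-51/5))² = (3*(64/25)*(-5/51))² = (-64/85)² = 4096/7225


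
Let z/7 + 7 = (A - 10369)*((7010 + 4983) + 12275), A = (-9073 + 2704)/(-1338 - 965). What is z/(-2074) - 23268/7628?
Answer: 1104836713119353/1301233822 ≈ 8.4907e+5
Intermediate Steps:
A = 6369/2303 (A = -6369/(-2303) = -6369*(-1/2303) = 6369/2303 ≈ 2.7655)
z = -579360609505/329 (z = -49 + 7*((6369/2303 - 10369)*((7010 + 4983) + 12275)) = -49 + 7*(-23873438*(11993 + 12275)/2303) = -49 + 7*(-23873438/2303*24268) = -49 + 7*(-579360593384/2303) = -49 - 579360593384/329 = -579360609505/329 ≈ -1.7610e+9)
z/(-2074) - 23268/7628 = -579360609505/329/(-2074) - 23268/7628 = -579360609505/329*(-1/2074) - 23268*1/7628 = 579360609505/682346 - 5817/1907 = 1104836713119353/1301233822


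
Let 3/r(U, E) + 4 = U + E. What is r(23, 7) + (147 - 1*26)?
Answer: 3149/26 ≈ 121.12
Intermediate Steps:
r(U, E) = 3/(-4 + E + U) (r(U, E) = 3/(-4 + (U + E)) = 3/(-4 + (E + U)) = 3/(-4 + E + U))
r(23, 7) + (147 - 1*26) = 3/(-4 + 7 + 23) + (147 - 1*26) = 3/26 + (147 - 26) = 3*(1/26) + 121 = 3/26 + 121 = 3149/26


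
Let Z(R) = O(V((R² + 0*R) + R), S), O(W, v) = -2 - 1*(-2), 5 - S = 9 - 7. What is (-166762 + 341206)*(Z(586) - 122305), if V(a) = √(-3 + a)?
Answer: -21335373420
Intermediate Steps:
S = 3 (S = 5 - (9 - 7) = 5 - 1*2 = 5 - 2 = 3)
O(W, v) = 0 (O(W, v) = -2 + 2 = 0)
Z(R) = 0
(-166762 + 341206)*(Z(586) - 122305) = (-166762 + 341206)*(0 - 122305) = 174444*(-122305) = -21335373420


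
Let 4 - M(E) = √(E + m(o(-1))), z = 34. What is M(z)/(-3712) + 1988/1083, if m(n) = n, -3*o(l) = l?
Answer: 1843781/1005024 + √309/11136 ≈ 1.8361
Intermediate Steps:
o(l) = -l/3
M(E) = 4 - √(⅓ + E) (M(E) = 4 - √(E - ⅓*(-1)) = 4 - √(E + ⅓) = 4 - √(⅓ + E))
M(z)/(-3712) + 1988/1083 = (4 - √(3 + 9*34)/3)/(-3712) + 1988/1083 = (4 - √(3 + 306)/3)*(-1/3712) + 1988*(1/1083) = (4 - √309/3)*(-1/3712) + 1988/1083 = (-1/928 + √309/11136) + 1988/1083 = 1843781/1005024 + √309/11136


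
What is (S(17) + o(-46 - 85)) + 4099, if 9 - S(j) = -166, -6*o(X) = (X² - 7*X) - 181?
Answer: 7747/6 ≈ 1291.2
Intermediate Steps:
o(X) = 181/6 - X²/6 + 7*X/6 (o(X) = -((X² - 7*X) - 181)/6 = -(-181 + X² - 7*X)/6 = 181/6 - X²/6 + 7*X/6)
S(j) = 175 (S(j) = 9 - 1*(-166) = 9 + 166 = 175)
(S(17) + o(-46 - 85)) + 4099 = (175 + (181/6 - (-46 - 85)²/6 + 7*(-46 - 85)/6)) + 4099 = (175 + (181/6 - ⅙*(-131)² + (7/6)*(-131))) + 4099 = (175 + (181/6 - ⅙*17161 - 917/6)) + 4099 = (175 + (181/6 - 17161/6 - 917/6)) + 4099 = (175 - 17897/6) + 4099 = -16847/6 + 4099 = 7747/6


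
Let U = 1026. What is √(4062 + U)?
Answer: 4*√318 ≈ 71.330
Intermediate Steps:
√(4062 + U) = √(4062 + 1026) = √5088 = 4*√318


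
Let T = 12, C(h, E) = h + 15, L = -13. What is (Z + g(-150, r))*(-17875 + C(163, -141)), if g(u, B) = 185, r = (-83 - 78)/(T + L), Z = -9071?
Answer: 157255542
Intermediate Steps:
C(h, E) = 15 + h
r = 161 (r = (-83 - 78)/(12 - 13) = -161/(-1) = -161*(-1) = 161)
(Z + g(-150, r))*(-17875 + C(163, -141)) = (-9071 + 185)*(-17875 + (15 + 163)) = -8886*(-17875 + 178) = -8886*(-17697) = 157255542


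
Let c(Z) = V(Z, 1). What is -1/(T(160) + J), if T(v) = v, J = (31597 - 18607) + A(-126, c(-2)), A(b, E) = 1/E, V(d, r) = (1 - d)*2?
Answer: -6/78901 ≈ -7.6045e-5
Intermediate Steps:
V(d, r) = 2 - 2*d
c(Z) = 2 - 2*Z
J = 77941/6 (J = (31597 - 18607) + 1/(2 - 2*(-2)) = 12990 + 1/(2 + 4) = 12990 + 1/6 = 77941/6 ≈ 12990.)
-1/(T(160) + J) = -1/(160 + 77941/6) = -1/78901/6 = -1*6/78901 = -6/78901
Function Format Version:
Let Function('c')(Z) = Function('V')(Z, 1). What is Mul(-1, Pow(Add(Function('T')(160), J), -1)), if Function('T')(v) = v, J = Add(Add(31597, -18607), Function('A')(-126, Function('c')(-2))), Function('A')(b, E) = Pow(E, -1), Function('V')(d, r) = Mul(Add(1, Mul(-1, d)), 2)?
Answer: Rational(-6, 78901) ≈ -7.6045e-5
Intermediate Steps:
Function('V')(d, r) = Add(2, Mul(-2, d))
Function('c')(Z) = Add(2, Mul(-2, Z))
J = Rational(77941, 6) (J = Add(Add(31597, -18607), Pow(Add(2, Mul(-2, -2)), -1)) = Add(12990, Pow(Add(2, 4), -1)) = Add(12990, Pow(6, -1)) = Add(12990, Rational(1, 6)) = Rational(77941, 6) ≈ 12990.)
Mul(-1, Pow(Add(Function('T')(160), J), -1)) = Mul(-1, Pow(Add(160, Rational(77941, 6)), -1)) = Mul(-1, Pow(Rational(78901, 6), -1)) = Mul(-1, Rational(6, 78901)) = Rational(-6, 78901)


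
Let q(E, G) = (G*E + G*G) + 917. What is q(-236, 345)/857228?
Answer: 19261/428614 ≈ 0.044938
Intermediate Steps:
q(E, G) = 917 + G² + E*G (q(E, G) = (E*G + G²) + 917 = (G² + E*G) + 917 = 917 + G² + E*G)
q(-236, 345)/857228 = (917 + 345² - 236*345)/857228 = (917 + 119025 - 81420)*(1/857228) = 38522*(1/857228) = 19261/428614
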